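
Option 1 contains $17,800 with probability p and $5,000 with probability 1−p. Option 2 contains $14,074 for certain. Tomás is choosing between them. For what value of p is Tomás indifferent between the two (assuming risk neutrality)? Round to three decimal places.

p = 0.709

p·17800 + (1−p)·5000 = 14074
12800p + 5000 = 14074
p = (14074 − 5000) / 12800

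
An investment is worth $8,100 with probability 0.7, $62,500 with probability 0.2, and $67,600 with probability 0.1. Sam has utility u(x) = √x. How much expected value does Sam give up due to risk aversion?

E[u] = 0.7·√8100 + 0.2·√62500 + 0.1·√67600 = 0.7·90 + 0.2·250 + 0.1·260 = 139
CE = (139)² = 19321
Risk premium = EV − CE = 24930 − 19321 = 5609

$5,609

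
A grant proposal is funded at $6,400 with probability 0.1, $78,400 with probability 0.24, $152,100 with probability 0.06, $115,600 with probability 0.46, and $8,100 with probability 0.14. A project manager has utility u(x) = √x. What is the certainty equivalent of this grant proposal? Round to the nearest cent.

$71,609.76

E[u] = 0.1·√6400 + 0.24·√78400 + 0.06·√152100 + 0.46·√115600 + 0.14·√8100 = 0.1·80 + 0.24·280 + 0.06·390 + 0.46·340 + 0.14·90 = 267.6
CE = (267.6)² = 71609.76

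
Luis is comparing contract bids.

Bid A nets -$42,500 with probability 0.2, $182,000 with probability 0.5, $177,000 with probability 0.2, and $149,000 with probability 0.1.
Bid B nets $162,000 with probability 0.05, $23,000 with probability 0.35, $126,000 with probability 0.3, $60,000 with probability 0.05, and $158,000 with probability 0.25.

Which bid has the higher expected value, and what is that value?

Bid A = 0.2 × (-42500) + 0.5 × 182000 + 0.2 × 177000 + 0.1 × 149000 = -8500 + 91000 + 35400 + 14900 = 132800
Bid B = 0.05 × 162000 + 0.35 × 23000 + 0.3 × 126000 + 0.05 × 60000 + 0.25 × 158000 = 8100 + 8050 + 37800 + 3000 + 39500 = 96450

Bid A ($132,800)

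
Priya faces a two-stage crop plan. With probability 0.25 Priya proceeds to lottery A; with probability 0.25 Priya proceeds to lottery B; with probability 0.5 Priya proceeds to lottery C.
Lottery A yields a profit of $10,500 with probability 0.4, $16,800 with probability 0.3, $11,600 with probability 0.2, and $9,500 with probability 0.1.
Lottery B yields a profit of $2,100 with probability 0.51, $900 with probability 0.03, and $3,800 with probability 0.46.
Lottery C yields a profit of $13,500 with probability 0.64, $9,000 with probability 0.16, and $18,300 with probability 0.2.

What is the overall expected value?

EV(A) = 0.4 × 10500 + 0.3 × 16800 + 0.2 × 11600 + 0.1 × 9500 = 4200 + 5040 + 2320 + 950 = 12510
EV(B) = 0.51 × 2100 + 0.03 × 900 + 0.46 × 3800 = 1071 + 27 + 1748 = 2846
EV(C) = 0.64 × 13500 + 0.16 × 9000 + 0.2 × 18300 = 8640 + 1440 + 3660 = 13740
Overall = 0.25 × 12510 + 0.25 × 2846 + 0.5 × 13740 = 3127.5 + 711.5 + 6870 = 10709

$10,709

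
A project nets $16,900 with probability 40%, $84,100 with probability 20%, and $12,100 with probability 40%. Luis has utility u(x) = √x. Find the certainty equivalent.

E[u] = 0.4·√16900 + 0.2·√84100 + 0.4·√12100 = 0.4·130 + 0.2·290 + 0.4·110 = 154
CE = (154)² = 23716

$23,716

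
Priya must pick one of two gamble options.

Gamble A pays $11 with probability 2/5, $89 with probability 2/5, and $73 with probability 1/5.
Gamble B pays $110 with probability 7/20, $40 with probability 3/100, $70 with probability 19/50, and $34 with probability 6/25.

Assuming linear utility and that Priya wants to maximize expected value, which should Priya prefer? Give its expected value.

Gamble A = 2/5 × 11 + 2/5 × 89 + 1/5 × 73 = 4.4 + 35.6 + 14.6 = 54.6
Gamble B = 7/20 × 110 + 3/100 × 40 + 19/50 × 70 + 6/25 × 34 = 38.5 + 1.2 + 26.6 + 8.16 = 74.46

Gamble B ($74.46)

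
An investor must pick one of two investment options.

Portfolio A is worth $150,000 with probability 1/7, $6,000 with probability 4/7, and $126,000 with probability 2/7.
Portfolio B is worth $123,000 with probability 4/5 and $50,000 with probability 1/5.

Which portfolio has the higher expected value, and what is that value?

Portfolio B ($108,400)

Portfolio A = 1/7 × 150000 + 4/7 × 6000 + 2/7 × 126000 = 21428.5714 + 3428.5714 + 36000 = 60857.1429
Portfolio B = 4/5 × 123000 + 1/5 × 50000 = 98400 + 10000 = 108400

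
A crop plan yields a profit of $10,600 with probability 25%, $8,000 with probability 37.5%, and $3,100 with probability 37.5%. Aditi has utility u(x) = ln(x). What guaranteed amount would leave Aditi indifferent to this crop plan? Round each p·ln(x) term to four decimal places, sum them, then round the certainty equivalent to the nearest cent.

E[u] = 0.25·ln(10600) + 0.375·ln(8000) + 0.375·ln(3100) = 2.3172 + 3.3702 + 3.0147 = 8.7021
CE = e^8.7021 ≈ 6015.53

$6,015.53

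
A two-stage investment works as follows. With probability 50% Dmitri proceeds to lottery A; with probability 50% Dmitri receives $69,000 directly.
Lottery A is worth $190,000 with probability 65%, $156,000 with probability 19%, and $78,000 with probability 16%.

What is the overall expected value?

$117,310

EV(A) = 0.65 × 190000 + 0.19 × 156000 + 0.16 × 78000 = 123500 + 29640 + 12480 = 165620
Branch B: 69000 (certain)
Overall = 0.5 × 165620 + 0.5 × 69000 = 82810 + 34500 = 117310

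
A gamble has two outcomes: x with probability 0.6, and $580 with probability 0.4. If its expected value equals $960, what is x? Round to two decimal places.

x = $1,213.33

0.6·x + 0.4·580 = 960
0.6·x = 960 − 232 = 728
x = 728 / 0.6 = 1213.3333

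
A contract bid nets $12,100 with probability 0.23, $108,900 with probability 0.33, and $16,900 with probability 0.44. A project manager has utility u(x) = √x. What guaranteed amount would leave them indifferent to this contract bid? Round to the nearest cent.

$36,633.96

E[u] = 0.23·√12100 + 0.33·√108900 + 0.44·√16900 = 0.23·110 + 0.33·330 + 0.44·130 = 191.4
CE = (191.4)² = 36633.96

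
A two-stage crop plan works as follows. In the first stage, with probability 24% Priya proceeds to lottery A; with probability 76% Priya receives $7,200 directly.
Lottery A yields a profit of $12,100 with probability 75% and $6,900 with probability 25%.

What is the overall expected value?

$8,064

EV(A) = 0.75 × 12100 + 0.25 × 6900 = 9075 + 1725 = 10800
Branch B: 7200 (certain)
Overall = 0.24 × 10800 + 0.76 × 7200 = 2592 + 5472 = 8064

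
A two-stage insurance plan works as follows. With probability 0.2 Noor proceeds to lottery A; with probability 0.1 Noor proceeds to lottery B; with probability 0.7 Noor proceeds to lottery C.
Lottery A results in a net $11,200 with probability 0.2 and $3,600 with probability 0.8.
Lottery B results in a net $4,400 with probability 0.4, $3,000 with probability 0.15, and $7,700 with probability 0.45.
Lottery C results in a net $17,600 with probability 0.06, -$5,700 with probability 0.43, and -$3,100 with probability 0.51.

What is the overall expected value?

EV(A) = 0.2 × 11200 + 0.8 × 3600 = 2240 + 2880 = 5120
EV(B) = 0.4 × 4400 + 0.15 × 3000 + 0.45 × 7700 = 1760 + 450 + 3465 = 5675
EV(C) = 0.06 × 17600 + 0.43 × (-5700) + 0.51 × (-3100) = 1056 − 2451 − 1581 = -2976
Overall = 0.2 × 5120 + 0.1 × 5675 + 0.7 × (-2976) = 1024 + 567.5 − 2083.2 = -491.7

-$491.70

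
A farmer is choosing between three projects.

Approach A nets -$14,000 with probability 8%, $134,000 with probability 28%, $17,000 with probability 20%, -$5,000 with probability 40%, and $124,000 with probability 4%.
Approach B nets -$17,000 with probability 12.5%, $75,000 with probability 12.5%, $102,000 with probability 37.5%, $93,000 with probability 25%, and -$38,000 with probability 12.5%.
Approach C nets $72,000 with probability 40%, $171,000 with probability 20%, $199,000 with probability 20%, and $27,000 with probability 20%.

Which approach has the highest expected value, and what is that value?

Approach C ($108,200)

Approach A = 0.08 × (-14000) + 0.28 × 134000 + 0.2 × 17000 + 0.4 × (-5000) + 0.04 × 124000 = -1120 + 37520 + 3400 − 2000 + 4960 = 42760
Approach B = 0.125 × (-17000) + 0.125 × 75000 + 0.375 × 102000 + 0.25 × 93000 + 0.125 × (-38000) = -2125 + 9375 + 38250 + 23250 − 4750 = 64000
Approach C = 0.4 × 72000 + 0.2 × 171000 + 0.2 × 199000 + 0.2 × 27000 = 28800 + 34200 + 39800 + 5400 = 108200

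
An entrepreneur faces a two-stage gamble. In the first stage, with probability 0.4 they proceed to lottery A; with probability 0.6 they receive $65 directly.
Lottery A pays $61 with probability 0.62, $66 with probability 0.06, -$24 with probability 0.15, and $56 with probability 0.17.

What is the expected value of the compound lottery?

EV(A) = 0.62 × 61 + 0.06 × 66 + 0.15 × (-24) + 0.17 × 56 = 37.82 + 3.96 − 3.6 + 9.52 = 47.7
Branch B: 65 (certain)
Overall = 0.4 × 47.7 + 0.6 × 65 = 19.08 + 39 = 58.08

$58.08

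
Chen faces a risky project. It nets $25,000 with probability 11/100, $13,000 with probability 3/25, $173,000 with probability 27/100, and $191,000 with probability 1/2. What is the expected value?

EV = 11/100 × 25000 + 3/25 × 13000 + 27/100 × 173000 + 1/2 × 191000 = 2750 + 1560 + 46710 + 95500 = 146520

$146,520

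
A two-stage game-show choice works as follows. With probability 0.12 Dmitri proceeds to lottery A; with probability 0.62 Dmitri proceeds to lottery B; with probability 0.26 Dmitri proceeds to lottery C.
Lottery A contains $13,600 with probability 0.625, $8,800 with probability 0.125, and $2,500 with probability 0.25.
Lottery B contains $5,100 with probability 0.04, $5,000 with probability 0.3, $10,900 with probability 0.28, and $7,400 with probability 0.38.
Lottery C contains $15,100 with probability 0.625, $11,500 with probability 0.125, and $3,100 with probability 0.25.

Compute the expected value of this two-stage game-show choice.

EV(A) = 0.625 × 13600 + 0.125 × 8800 + 0.25 × 2500 = 8500 + 1100 + 625 = 10225
EV(B) = 0.04 × 5100 + 0.3 × 5000 + 0.28 × 10900 + 0.38 × 7400 = 204 + 1500 + 3052 + 2812 = 7568
EV(C) = 0.625 × 15100 + 0.125 × 11500 + 0.25 × 3100 = 9437.5 + 1437.5 + 775 = 11650
Overall = 0.12 × 10225 + 0.62 × 7568 + 0.26 × 11650 = 1227 + 4692.16 + 3029 = 8948.16

$8,948.16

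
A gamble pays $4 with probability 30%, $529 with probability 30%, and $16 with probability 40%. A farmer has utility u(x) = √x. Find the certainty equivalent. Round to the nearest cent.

$82.81

E[u] = 0.3·√4 + 0.3·√529 + 0.4·√16 = 0.3·2 + 0.3·23 + 0.4·4 = 9.1
CE = (9.1)² = 82.81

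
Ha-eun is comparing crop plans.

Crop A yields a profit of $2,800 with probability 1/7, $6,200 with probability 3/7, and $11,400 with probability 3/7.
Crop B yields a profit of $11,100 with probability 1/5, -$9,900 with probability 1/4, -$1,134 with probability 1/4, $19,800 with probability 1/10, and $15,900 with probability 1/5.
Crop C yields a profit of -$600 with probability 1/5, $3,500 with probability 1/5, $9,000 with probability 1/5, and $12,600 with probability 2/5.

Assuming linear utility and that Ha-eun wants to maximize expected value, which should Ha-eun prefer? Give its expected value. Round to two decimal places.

Crop A ($7,942.86)

Crop A = 1/7 × 2800 + 3/7 × 6200 + 3/7 × 11400 = 400 + 2657.1429 + 4885.7143 = 7942.8571
Crop B = 1/5 × 11100 + 1/4 × (-9900) + 1/4 × (-1134) + 1/10 × 19800 + 1/5 × 15900 = 2220 − 2475 − 283.5 + 1980 + 3180 = 4621.5
Crop C = 1/5 × (-600) + 1/5 × 3500 + 1/5 × 9000 + 2/5 × 12600 = -120 + 700 + 1800 + 5040 = 7420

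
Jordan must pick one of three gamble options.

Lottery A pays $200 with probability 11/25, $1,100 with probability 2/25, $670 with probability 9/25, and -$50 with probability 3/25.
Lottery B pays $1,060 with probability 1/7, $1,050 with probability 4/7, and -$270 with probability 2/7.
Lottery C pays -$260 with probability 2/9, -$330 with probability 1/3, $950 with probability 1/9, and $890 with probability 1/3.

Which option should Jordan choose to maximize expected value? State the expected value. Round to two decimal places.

Lottery B ($674.29)

Lottery A = 11/25 × 200 + 2/25 × 1100 + 9/25 × 670 + 3/25 × (-50) = 88 + 88 + 241.2 − 6 = 411.2
Lottery B = 1/7 × 1060 + 4/7 × 1050 + 2/7 × (-270) = 151.4286 + 600 − 77.1429 = 674.2857
Lottery C = 2/9 × (-260) + 1/3 × (-330) + 1/9 × 950 + 1/3 × 890 = -57.7778 − 110 + 105.5556 + 296.6667 = 234.4444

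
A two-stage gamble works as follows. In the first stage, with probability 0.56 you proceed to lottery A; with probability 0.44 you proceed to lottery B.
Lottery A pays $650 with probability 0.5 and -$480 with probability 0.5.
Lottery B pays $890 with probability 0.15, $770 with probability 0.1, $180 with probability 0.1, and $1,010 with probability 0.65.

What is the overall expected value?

EV(A) = 0.5 × 650 + 0.5 × (-480) = 325 − 240 = 85
EV(B) = 0.15 × 890 + 0.1 × 770 + 0.1 × 180 + 0.65 × 1010 = 133.5 + 77 + 18 + 656.5 = 885
Overall = 0.56 × 85 + 0.44 × 885 = 47.6 + 389.4 = 437

$437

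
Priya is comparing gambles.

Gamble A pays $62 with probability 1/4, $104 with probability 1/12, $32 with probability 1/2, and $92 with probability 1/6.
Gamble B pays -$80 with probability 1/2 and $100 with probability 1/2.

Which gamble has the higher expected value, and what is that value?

Gamble A = 1/4 × 62 + 1/12 × 104 + 1/2 × 32 + 1/6 × 92 = 15.5 + 8.6667 + 16 + 15.3333 = 55.5
Gamble B = 1/2 × (-80) + 1/2 × 100 = -40 + 50 = 10

Gamble A ($55.50)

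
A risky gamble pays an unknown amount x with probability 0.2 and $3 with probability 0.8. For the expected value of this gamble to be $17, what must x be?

0.2·x + 0.8·3 = 17
0.2·x = 17 − 2.4 = 14.6
x = 14.6 / 0.2 = 73

x = $73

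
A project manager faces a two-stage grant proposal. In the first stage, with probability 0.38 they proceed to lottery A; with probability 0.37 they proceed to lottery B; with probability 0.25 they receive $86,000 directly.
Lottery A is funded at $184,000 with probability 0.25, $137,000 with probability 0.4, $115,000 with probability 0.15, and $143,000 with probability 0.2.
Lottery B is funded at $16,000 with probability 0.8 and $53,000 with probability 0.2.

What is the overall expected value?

$85,885

EV(A) = 0.25 × 184000 + 0.4 × 137000 + 0.15 × 115000 + 0.2 × 143000 = 46000 + 54800 + 17250 + 28600 = 146650
EV(B) = 0.8 × 16000 + 0.2 × 53000 = 12800 + 10600 = 23400
Branch C: 86000 (certain)
Overall = 0.38 × 146650 + 0.37 × 23400 + 0.25 × 86000 = 55727 + 8658 + 21500 = 85885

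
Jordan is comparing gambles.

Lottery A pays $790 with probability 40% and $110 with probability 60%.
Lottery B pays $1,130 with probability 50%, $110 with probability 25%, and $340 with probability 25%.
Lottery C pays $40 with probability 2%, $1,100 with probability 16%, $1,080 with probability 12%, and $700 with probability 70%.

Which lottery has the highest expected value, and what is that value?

Lottery C ($796.40)

Lottery A = 0.4 × 790 + 0.6 × 110 = 316 + 66 = 382
Lottery B = 0.5 × 1130 + 0.25 × 110 + 0.25 × 340 = 565 + 27.5 + 85 = 677.5
Lottery C = 0.02 × 40 + 0.16 × 1100 + 0.12 × 1080 + 0.7 × 700 = 0.8 + 176 + 129.6 + 490 = 796.4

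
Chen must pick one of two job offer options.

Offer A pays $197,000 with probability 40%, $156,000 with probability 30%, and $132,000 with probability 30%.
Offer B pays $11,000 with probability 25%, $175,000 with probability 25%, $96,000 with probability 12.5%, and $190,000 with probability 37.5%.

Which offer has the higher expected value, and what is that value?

Offer A = 0.4 × 197000 + 0.3 × 156000 + 0.3 × 132000 = 78800 + 46800 + 39600 = 165200
Offer B = 0.25 × 11000 + 0.25 × 175000 + 0.125 × 96000 + 0.375 × 190000 = 2750 + 43750 + 12000 + 71250 = 129750

Offer A ($165,200)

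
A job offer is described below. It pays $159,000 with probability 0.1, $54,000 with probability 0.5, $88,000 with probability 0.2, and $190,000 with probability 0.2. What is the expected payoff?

EV = 0.1 × 159000 + 0.5 × 54000 + 0.2 × 88000 + 0.2 × 190000 = 15900 + 27000 + 17600 + 38000 = 98500

$98,500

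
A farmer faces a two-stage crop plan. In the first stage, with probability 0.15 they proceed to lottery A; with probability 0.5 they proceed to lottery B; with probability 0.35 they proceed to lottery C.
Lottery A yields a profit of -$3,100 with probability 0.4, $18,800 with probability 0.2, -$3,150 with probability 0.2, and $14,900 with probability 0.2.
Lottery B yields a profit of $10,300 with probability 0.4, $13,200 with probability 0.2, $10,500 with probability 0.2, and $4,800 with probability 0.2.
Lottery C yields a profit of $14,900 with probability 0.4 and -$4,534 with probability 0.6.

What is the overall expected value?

$6,774.36

EV(A) = 0.4 × (-3100) + 0.2 × 18800 + 0.2 × (-3150) + 0.2 × 14900 = -1240 + 3760 − 630 + 2980 = 4870
EV(B) = 0.4 × 10300 + 0.2 × 13200 + 0.2 × 10500 + 0.2 × 4800 = 4120 + 2640 + 2100 + 960 = 9820
EV(C) = 0.4 × 14900 + 0.6 × (-4534) = 5960 − 2720.4 = 3239.6
Overall = 0.15 × 4870 + 0.5 × 9820 + 0.35 × 3239.6 = 730.5 + 4910 + 1133.86 = 6774.36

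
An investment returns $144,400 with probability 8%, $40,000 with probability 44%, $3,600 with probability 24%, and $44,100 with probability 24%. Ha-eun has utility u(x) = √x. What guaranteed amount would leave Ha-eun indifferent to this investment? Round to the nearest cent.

E[u] = 0.08·√144400 + 0.44·√40000 + 0.24·√3600 + 0.24·√44100 = 0.08·380 + 0.44·200 + 0.24·60 + 0.24·210 = 183.2
CE = (183.2)² = 33562.24

$33,562.24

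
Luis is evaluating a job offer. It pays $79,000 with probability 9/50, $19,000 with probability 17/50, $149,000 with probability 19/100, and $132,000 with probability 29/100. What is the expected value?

EV = 9/50 × 79000 + 17/50 × 19000 + 19/100 × 149000 + 29/100 × 132000 = 14220 + 6460 + 28310 + 38280 = 87270

$87,270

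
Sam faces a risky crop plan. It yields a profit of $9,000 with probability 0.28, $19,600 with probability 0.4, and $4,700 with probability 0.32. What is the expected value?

$11,864

EV = 0.28 × 9000 + 0.4 × 19600 + 0.32 × 4700 = 2520 + 7840 + 1504 = 11864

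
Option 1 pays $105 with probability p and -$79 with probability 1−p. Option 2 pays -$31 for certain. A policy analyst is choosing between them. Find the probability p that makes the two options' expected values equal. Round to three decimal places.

p·105 + (1−p)·(-79) = -31
184p − 79 = -31
p = (-31 + 79) / 184

p = 0.261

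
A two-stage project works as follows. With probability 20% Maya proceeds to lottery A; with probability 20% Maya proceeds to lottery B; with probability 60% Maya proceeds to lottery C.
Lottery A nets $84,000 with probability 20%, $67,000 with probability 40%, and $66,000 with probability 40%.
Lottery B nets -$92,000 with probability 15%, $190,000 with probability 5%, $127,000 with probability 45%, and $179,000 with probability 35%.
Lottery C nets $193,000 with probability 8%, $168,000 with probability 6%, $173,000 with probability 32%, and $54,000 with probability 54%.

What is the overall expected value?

$103,124

EV(A) = 0.2 × 84000 + 0.4 × 67000 + 0.4 × 66000 = 16800 + 26800 + 26400 = 70000
EV(B) = 0.15 × (-92000) + 0.05 × 190000 + 0.45 × 127000 + 0.35 × 179000 = -13800 + 9500 + 57150 + 62650 = 115500
EV(C) = 0.08 × 193000 + 0.06 × 168000 + 0.32 × 173000 + 0.54 × 54000 = 15440 + 10080 + 55360 + 29160 = 110040
Overall = 0.2 × 70000 + 0.2 × 115500 + 0.6 × 110040 = 14000 + 23100 + 66024 = 103124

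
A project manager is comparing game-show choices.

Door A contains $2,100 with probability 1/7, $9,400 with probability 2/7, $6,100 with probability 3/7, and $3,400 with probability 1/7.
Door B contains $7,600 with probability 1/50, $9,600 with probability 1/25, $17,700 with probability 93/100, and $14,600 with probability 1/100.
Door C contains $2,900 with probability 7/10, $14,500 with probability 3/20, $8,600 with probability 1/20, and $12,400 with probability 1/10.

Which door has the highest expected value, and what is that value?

Door A = 1/7 × 2100 + 2/7 × 9400 + 3/7 × 6100 + 1/7 × 3400 = 300 + 2685.7143 + 2614.2857 + 485.7143 = 6085.7143
Door B = 1/50 × 7600 + 1/25 × 9600 + 93/100 × 17700 + 1/100 × 14600 = 152 + 384 + 16461 + 146 = 17143
Door C = 7/10 × 2900 + 3/20 × 14500 + 1/20 × 8600 + 1/10 × 12400 = 2030 + 2175 + 430 + 1240 = 5875

Door B ($17,143)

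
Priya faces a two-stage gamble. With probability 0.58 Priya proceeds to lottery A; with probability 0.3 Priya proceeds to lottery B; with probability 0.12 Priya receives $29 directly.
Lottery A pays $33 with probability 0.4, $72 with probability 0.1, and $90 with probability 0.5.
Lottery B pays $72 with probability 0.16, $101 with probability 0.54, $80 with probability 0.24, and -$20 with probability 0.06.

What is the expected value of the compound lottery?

EV(A) = 0.4 × 33 + 0.1 × 72 + 0.5 × 90 = 13.2 + 7.2 + 45 = 65.4
EV(B) = 0.16 × 72 + 0.54 × 101 + 0.24 × 80 + 0.06 × (-20) = 11.52 + 54.54 + 19.2 − 1.2 = 84.06
Branch C: 29 (certain)
Overall = 0.58 × 65.4 + 0.3 × 84.06 + 0.12 × 29 = 37.932 + 25.218 + 3.48 = 66.63

$66.63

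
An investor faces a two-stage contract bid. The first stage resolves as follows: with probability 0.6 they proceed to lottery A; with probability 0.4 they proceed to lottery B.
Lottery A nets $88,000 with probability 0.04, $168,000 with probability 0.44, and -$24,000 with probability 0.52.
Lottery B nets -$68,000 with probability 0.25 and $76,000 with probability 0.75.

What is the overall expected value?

EV(A) = 0.04 × 88000 + 0.44 × 168000 + 0.52 × (-24000) = 3520 + 73920 − 12480 = 64960
EV(B) = 0.25 × (-68000) + 0.75 × 76000 = -17000 + 57000 = 40000
Overall = 0.6 × 64960 + 0.4 × 40000 = 38976 + 16000 = 54976

$54,976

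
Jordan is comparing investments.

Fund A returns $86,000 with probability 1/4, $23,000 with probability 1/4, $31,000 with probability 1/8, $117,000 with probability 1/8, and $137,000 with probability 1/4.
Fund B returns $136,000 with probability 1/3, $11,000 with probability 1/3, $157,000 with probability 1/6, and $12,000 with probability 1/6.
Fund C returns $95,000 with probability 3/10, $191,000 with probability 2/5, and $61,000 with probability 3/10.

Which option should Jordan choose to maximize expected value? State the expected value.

Fund C ($123,200)

Fund A = 1/4 × 86000 + 1/4 × 23000 + 1/8 × 31000 + 1/8 × 117000 + 1/4 × 137000 = 21500 + 5750 + 3875 + 14625 + 34250 = 80000
Fund B = 1/3 × 136000 + 1/3 × 11000 + 1/6 × 157000 + 1/6 × 12000 = 45333.3333 + 3666.6667 + 26166.6667 + 2000 = 77166.6667
Fund C = 3/10 × 95000 + 2/5 × 191000 + 3/10 × 61000 = 28500 + 76400 + 18300 = 123200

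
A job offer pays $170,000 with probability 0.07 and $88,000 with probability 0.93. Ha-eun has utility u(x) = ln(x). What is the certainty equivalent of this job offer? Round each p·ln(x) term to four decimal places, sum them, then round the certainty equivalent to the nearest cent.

E[u] = 0.07·ln(170000) + 0.93·ln(88000) = 0.8430 + 10.5881 = 11.4311
CE = e^11.4311 ≈ 92143.28

$92,143.28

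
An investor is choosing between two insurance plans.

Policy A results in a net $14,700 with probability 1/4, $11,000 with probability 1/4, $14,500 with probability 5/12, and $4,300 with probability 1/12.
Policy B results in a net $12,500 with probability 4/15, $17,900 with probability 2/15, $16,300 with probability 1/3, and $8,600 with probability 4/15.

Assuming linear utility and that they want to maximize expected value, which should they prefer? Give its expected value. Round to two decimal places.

Policy A = 1/4 × 14700 + 1/4 × 11000 + 5/12 × 14500 + 1/12 × 4300 = 3675 + 2750 + 6041.6667 + 358.3333 = 12825
Policy B = 4/15 × 12500 + 2/15 × 17900 + 1/3 × 16300 + 4/15 × 8600 = 3333.3333 + 2386.6667 + 5433.3333 + 2293.3333 = 13446.6667

Policy B ($13,446.67)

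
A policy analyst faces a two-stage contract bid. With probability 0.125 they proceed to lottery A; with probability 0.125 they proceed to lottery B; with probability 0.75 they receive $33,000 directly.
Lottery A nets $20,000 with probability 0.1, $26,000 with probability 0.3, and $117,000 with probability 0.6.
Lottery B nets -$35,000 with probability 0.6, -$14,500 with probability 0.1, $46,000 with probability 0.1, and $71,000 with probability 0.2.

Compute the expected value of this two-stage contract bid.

$34,293.75

EV(A) = 0.1 × 20000 + 0.3 × 26000 + 0.6 × 117000 = 2000 + 7800 + 70200 = 80000
EV(B) = 0.6 × (-35000) + 0.1 × (-14500) + 0.1 × 46000 + 0.2 × 71000 = -21000 − 1450 + 4600 + 14200 = -3650
Branch C: 33000 (certain)
Overall = 0.125 × 80000 + 0.125 × (-3650) + 0.75 × 33000 = 10000 − 456.25 + 24750 = 34293.75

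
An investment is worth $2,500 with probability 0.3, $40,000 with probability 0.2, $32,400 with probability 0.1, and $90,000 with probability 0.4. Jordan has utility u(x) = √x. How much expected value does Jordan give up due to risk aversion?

E[u] = 0.3·√2500 + 0.2·√40000 + 0.1·√32400 + 0.4·√90000 = 0.3·50 + 0.2·200 + 0.1·180 + 0.4·300 = 193
CE = (193)² = 37249
Risk premium = EV − CE = 47990 − 37249 = 10741

$10,741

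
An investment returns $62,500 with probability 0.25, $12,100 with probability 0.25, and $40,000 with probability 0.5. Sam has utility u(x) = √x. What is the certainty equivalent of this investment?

$36,100

E[u] = 0.25·√62500 + 0.25·√12100 + 0.5·√40000 = 0.25·250 + 0.25·110 + 0.5·200 = 190
CE = (190)² = 36100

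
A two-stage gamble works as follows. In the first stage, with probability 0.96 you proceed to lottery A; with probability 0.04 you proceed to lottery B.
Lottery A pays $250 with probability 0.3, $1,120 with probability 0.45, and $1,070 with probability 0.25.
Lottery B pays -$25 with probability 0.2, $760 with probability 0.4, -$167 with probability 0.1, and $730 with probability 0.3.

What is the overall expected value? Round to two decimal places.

$832.69

EV(A) = 0.3 × 250 + 0.45 × 1120 + 0.25 × 1070 = 75 + 504 + 267.5 = 846.5
EV(B) = 0.2 × (-25) + 0.4 × 760 + 0.1 × (-167) + 0.3 × 730 = -5 + 304 − 16.7 + 219 = 501.3
Overall = 0.96 × 846.5 + 0.04 × 501.3 = 812.64 + 20.052 = 832.692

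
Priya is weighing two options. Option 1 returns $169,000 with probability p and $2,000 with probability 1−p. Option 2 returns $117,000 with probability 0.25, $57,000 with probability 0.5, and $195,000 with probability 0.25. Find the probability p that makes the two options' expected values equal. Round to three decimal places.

EV(Option 2) = 0.25 × 117000 + 0.5 × 57000 + 0.25 × 195000 = 29250 + 28500 + 48750 = 106500
p·169000 + (1−p)·2000 = 106500
167000p + 2000 = 106500
p = (106500 − 2000) / 167000

p = 0.626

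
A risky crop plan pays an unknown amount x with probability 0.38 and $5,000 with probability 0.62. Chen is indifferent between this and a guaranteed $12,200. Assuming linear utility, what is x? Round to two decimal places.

0.38·x + 0.62·5000 = 12200
0.38·x = 12200 − 3100 = 9100
x = 9100 / 0.38 = 23947.3684

x = $23,947.37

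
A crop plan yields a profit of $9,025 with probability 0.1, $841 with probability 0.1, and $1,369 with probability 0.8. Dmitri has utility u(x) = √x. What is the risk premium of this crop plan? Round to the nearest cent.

$317.80

E[u] = 0.1·√9025 + 0.1·√841 + 0.8·√1369 = 0.1·95 + 0.1·29 + 0.8·37 = 42
CE = (42)² = 1764
Risk premium = EV − CE = 2081.8 − 1764 = 317.8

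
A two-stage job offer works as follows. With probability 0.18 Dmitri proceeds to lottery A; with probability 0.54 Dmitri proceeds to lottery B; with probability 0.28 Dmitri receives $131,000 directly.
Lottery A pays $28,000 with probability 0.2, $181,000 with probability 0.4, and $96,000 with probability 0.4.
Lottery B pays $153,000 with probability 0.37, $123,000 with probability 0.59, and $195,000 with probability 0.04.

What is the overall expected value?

$131,601.20

EV(A) = 0.2 × 28000 + 0.4 × 181000 + 0.4 × 96000 = 5600 + 72400 + 38400 = 116400
EV(B) = 0.37 × 153000 + 0.59 × 123000 + 0.04 × 195000 = 56610 + 72570 + 7800 = 136980
Branch C: 131000 (certain)
Overall = 0.18 × 116400 + 0.54 × 136980 + 0.28 × 131000 = 20952 + 73969.2 + 36680 = 131601.2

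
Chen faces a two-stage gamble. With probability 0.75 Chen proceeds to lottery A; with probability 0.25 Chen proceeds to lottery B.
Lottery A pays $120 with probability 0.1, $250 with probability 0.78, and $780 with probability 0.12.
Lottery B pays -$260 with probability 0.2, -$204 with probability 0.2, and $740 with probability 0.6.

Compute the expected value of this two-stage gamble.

$313.25

EV(A) = 0.1 × 120 + 0.78 × 250 + 0.12 × 780 = 12 + 195 + 93.6 = 300.6
EV(B) = 0.2 × (-260) + 0.2 × (-204) + 0.6 × 740 = -52 − 40.8 + 444 = 351.2
Overall = 0.75 × 300.6 + 0.25 × 351.2 = 225.45 + 87.8 = 313.25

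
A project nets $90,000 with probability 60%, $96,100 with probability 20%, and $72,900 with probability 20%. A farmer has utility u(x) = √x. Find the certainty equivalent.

E[u] = 0.6·√90000 + 0.2·√96100 + 0.2·√72900 = 0.6·300 + 0.2·310 + 0.2·270 = 296
CE = (296)² = 87616

$87,616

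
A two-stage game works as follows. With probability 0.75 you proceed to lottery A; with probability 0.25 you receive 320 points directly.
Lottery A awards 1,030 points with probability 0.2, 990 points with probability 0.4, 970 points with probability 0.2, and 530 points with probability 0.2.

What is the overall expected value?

756.5 points

EV(A) = 0.2 × 1030 + 0.4 × 990 + 0.2 × 970 + 0.2 × 530 = 206 + 396 + 194 + 106 = 902
Branch B: 320 (certain)
Overall = 0.75 × 902 + 0.25 × 320 = 676.5 + 80 = 756.5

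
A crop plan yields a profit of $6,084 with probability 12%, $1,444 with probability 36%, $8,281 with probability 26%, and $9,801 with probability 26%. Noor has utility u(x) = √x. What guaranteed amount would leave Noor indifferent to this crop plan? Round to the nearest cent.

E[u] = 0.12·√6084 + 0.36·√1444 + 0.26·√8281 + 0.26·√9801 = 0.12·78 + 0.36·38 + 0.26·91 + 0.26·99 = 72.44
CE = (72.44)² = 5247.5536

$5,247.55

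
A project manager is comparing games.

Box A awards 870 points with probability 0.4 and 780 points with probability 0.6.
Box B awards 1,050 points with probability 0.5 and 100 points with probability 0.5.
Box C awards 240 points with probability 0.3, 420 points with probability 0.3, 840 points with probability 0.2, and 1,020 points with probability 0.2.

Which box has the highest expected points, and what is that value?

Box A = 0.4 × 870 + 0.6 × 780 = 348 + 468 = 816
Box B = 0.5 × 1050 + 0.5 × 100 = 525 + 50 = 575
Box C = 0.3 × 240 + 0.3 × 420 + 0.2 × 840 + 0.2 × 1020 = 72 + 126 + 168 + 204 = 570

Box A (816 points)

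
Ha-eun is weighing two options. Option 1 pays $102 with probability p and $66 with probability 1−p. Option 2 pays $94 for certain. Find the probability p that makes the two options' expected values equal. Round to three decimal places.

p·102 + (1−p)·66 = 94
36p + 66 = 94
p = (94 − 66) / 36

p = 0.778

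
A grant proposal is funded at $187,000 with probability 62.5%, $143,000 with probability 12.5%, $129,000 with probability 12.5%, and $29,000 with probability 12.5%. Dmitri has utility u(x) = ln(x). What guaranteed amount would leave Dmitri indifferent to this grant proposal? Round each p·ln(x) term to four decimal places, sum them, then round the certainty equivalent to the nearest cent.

$136,748.67

E[u] = 0.625·ln(187000) + 0.125·ln(143000) + 0.125·ln(129000) + 0.125·ln(29000) = 7.5868 + 1.4838 + 1.4709 + 1.2844 = 11.8259
CE = e^11.8259 ≈ 136748.67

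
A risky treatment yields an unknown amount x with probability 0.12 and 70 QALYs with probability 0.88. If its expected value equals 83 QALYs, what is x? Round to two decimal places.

x = 178.33 QALYs

0.12·x + 0.88·70 = 83
0.12·x = 83 − 61.6 = 21.4
x = 21.4 / 0.12 = 178.3333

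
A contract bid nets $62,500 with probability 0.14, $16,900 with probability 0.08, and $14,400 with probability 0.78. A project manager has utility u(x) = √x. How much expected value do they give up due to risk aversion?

$2,013

E[u] = 0.14·√62500 + 0.08·√16900 + 0.78·√14400 = 0.14·250 + 0.08·130 + 0.78·120 = 139
CE = (139)² = 19321
Risk premium = EV − CE = 21334 − 19321 = 2013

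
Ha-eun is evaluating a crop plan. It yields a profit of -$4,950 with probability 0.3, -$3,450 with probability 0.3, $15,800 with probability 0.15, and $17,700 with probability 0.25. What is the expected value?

$4,275

EV = 0.3 × (-4950) + 0.3 × (-3450) + 0.15 × 15800 + 0.25 × 17700 = -1485 − 1035 + 2370 + 4425 = 4275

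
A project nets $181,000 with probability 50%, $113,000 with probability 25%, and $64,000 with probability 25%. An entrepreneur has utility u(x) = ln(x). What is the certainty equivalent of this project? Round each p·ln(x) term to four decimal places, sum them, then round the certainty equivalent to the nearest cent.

E[u] = 0.5·ln(181000) + 0.25·ln(113000) + 0.25·ln(64000) = 6.0531 + 2.9088 + 2.7667 = 11.7286
CE = e^11.7286 ≈ 124069.85

$124,069.85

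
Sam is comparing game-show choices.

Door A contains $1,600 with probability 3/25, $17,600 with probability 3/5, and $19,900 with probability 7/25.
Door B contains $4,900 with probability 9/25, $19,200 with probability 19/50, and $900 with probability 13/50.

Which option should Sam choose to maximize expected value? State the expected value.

Door A ($16,324)

Door A = 3/25 × 1600 + 3/5 × 17600 + 7/25 × 19900 = 192 + 10560 + 5572 = 16324
Door B = 9/25 × 4900 + 19/50 × 19200 + 13/50 × 900 = 1764 + 7296 + 234 = 9294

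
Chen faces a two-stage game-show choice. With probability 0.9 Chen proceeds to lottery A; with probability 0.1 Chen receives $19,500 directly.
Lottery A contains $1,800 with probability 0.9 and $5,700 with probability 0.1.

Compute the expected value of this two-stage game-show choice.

$3,921

EV(A) = 0.9 × 1800 + 0.1 × 5700 = 1620 + 570 = 2190
Branch B: 19500 (certain)
Overall = 0.9 × 2190 + 0.1 × 19500 = 1971 + 1950 = 3921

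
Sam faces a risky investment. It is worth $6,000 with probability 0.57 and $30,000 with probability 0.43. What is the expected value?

EV = 0.57 × 6000 + 0.43 × 30000 = 3420 + 12900 = 16320

$16,320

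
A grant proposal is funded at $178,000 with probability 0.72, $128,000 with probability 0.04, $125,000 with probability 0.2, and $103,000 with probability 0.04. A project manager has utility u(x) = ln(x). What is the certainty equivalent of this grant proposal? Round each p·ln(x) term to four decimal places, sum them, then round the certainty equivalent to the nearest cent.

E[u] = 0.72·ln(178000) + 0.04·ln(128000) + 0.2·ln(125000) + 0.04·ln(103000) = 8.7045 + 0.4704 + 2.3472 + 0.4617 = 11.9838
CE = e^11.9838 ≈ 160139.41

$160,139.41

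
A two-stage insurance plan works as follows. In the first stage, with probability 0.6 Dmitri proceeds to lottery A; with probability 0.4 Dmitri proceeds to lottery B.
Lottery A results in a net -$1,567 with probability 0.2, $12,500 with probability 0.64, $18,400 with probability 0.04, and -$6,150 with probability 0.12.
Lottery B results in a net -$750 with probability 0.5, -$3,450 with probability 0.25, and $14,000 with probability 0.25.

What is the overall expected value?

$5,515.76

EV(A) = 0.2 × (-1567) + 0.64 × 12500 + 0.04 × 18400 + 0.12 × (-6150) = -313.4 + 8000 + 736 − 738 = 7684.6
EV(B) = 0.5 × (-750) + 0.25 × (-3450) + 0.25 × 14000 = -375 − 862.5 + 3500 = 2262.5
Overall = 0.6 × 7684.6 + 0.4 × 2262.5 = 4610.76 + 905 = 5515.76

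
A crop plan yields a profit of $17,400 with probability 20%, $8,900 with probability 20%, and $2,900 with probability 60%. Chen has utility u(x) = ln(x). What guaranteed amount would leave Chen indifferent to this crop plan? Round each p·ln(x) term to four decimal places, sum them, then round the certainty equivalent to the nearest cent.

$5,193.17

E[u] = 0.2·ln(17400) + 0.2·ln(8900) + 0.6·ln(2900) = 1.9528 + 1.8188 + 4.7835 = 8.5551
CE = e^8.5551 ≈ 5193.17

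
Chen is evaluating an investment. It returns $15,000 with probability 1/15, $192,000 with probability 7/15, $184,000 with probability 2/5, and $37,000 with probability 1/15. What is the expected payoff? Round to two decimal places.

EV = 1/15 × 15000 + 7/15 × 192000 + 2/5 × 184000 + 1/15 × 37000 = 1000 + 89600 + 73600 + 2466.6667 = 166666.6667

$166,666.67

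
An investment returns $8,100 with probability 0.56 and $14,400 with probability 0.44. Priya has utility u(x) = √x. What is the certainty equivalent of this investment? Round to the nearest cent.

$10,650.24

E[u] = 0.56·√8100 + 0.44·√14400 = 0.56·90 + 0.44·120 = 103.2
CE = (103.2)² = 10650.24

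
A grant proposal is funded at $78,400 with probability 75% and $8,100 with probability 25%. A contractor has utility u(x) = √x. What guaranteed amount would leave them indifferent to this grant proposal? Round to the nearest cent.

E[u] = 0.75·√78400 + 0.25·√8100 = 0.75·280 + 0.25·90 = 232.5
CE = (232.5)² = 54056.25

$54,056.25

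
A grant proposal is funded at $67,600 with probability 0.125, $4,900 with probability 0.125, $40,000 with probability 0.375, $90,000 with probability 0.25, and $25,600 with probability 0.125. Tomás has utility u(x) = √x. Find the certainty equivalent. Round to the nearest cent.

E[u] = 0.125·√67600 + 0.125·√4900 + 0.375·√40000 + 0.25·√90000 + 0.125·√25600 = 0.125·260 + 0.125·70 + 0.375·200 + 0.25·300 + 0.125·160 = 211.25
CE = (211.25)² = 44626.5625

$44,626.56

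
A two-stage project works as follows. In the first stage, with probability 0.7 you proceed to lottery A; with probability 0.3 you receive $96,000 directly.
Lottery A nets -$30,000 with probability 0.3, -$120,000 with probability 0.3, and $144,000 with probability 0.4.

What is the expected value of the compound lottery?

EV(A) = 0.3 × (-30000) + 0.3 × (-120000) + 0.4 × 144000 = -9000 − 36000 + 57600 = 12600
Branch B: 96000 (certain)
Overall = 0.7 × 12600 + 0.3 × 96000 = 8820 + 28800 = 37620

$37,620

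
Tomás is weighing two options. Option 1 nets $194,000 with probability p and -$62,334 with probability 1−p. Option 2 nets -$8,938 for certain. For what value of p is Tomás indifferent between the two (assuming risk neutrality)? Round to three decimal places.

p·194000 + (1−p)·(-62334) = -8938
256334p − 62334 = -8938
p = (-8938 + 62334) / 256334

p = 0.208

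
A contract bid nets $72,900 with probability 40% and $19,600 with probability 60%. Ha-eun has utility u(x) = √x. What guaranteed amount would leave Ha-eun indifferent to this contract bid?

$36,864

E[u] = 0.4·√72900 + 0.6·√19600 = 0.4·270 + 0.6·140 = 192
CE = (192)² = 36864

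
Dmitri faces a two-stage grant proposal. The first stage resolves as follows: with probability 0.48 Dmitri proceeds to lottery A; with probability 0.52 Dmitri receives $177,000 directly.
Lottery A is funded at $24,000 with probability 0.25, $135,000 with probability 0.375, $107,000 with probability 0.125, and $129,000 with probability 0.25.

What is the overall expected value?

EV(A) = 0.25 × 24000 + 0.375 × 135000 + 0.125 × 107000 + 0.25 × 129000 = 6000 + 50625 + 13375 + 32250 = 102250
Branch B: 177000 (certain)
Overall = 0.48 × 102250 + 0.52 × 177000 = 49080 + 92040 = 141120

$141,120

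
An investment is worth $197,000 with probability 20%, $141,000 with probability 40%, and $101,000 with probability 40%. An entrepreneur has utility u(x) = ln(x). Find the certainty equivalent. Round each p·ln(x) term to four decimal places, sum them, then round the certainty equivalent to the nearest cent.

E[u] = 0.2·ln(197000) + 0.4·ln(141000) + 0.4·ln(101000) = 2.4382 + 4.7426 + 4.6092 = 11.7900
CE = e^11.7900 ≈ 131926.47

$131,926.47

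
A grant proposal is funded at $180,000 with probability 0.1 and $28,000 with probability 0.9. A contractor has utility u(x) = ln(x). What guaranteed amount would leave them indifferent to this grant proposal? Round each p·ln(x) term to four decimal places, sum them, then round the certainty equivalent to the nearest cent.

$33,728.55

E[u] = 0.1·ln(180000) + 0.9·ln(28000) = 1.2101 + 9.2160 = 10.4261
CE = e^10.4261 ≈ 33728.55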